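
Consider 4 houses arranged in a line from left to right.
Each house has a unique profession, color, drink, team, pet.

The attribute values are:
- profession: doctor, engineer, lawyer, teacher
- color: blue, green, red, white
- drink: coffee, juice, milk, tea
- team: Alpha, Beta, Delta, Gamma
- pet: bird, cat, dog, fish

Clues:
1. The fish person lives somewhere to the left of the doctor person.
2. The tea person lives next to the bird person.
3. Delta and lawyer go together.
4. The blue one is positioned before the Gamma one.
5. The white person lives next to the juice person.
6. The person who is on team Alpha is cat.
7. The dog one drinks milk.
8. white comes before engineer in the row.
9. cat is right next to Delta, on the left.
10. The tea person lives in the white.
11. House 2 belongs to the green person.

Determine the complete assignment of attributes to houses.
Solution:

House | Profession | Color | Drink | Team | Pet
-----------------------------------------------
  1   | teacher | white | tea | Alpha | cat
  2   | lawyer | green | juice | Delta | bird
  3   | engineer | blue | coffee | Beta | fish
  4   | doctor | red | milk | Gamma | dog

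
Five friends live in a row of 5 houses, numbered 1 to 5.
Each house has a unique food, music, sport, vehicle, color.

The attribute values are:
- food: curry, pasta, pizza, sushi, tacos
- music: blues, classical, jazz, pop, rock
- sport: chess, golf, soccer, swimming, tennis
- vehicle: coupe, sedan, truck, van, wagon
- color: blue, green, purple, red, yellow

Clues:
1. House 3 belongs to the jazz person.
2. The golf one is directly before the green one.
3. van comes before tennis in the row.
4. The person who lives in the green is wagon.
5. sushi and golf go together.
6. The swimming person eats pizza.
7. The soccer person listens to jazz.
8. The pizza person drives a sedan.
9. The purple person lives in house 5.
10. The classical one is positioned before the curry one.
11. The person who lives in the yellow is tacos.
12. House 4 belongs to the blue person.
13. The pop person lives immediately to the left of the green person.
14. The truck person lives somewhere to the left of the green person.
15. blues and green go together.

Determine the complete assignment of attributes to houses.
Solution:

House | Food | Music | Sport | Vehicle | Color
----------------------------------------------
  1   | sushi | pop | golf | truck | red
  2   | pasta | blues | chess | wagon | green
  3   | tacos | jazz | soccer | van | yellow
  4   | pizza | classical | swimming | sedan | blue
  5   | curry | rock | tennis | coupe | purple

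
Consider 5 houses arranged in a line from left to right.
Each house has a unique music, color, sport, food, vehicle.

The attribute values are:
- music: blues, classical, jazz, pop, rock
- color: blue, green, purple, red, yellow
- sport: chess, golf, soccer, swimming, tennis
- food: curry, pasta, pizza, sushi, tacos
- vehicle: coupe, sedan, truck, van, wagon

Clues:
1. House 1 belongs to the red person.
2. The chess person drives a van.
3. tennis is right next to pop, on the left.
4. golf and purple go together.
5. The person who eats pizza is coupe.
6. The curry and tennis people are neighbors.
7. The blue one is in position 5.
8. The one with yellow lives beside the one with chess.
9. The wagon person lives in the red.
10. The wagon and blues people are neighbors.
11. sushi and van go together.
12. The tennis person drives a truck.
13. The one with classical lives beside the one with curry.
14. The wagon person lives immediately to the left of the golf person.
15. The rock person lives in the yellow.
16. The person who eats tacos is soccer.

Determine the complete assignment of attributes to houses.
Solution:

House | Music | Color | Sport | Food | Vehicle
----------------------------------------------
  1   | classical | red | soccer | tacos | wagon
  2   | blues | purple | golf | curry | sedan
  3   | rock | yellow | tennis | pasta | truck
  4   | pop | green | chess | sushi | van
  5   | jazz | blue | swimming | pizza | coupe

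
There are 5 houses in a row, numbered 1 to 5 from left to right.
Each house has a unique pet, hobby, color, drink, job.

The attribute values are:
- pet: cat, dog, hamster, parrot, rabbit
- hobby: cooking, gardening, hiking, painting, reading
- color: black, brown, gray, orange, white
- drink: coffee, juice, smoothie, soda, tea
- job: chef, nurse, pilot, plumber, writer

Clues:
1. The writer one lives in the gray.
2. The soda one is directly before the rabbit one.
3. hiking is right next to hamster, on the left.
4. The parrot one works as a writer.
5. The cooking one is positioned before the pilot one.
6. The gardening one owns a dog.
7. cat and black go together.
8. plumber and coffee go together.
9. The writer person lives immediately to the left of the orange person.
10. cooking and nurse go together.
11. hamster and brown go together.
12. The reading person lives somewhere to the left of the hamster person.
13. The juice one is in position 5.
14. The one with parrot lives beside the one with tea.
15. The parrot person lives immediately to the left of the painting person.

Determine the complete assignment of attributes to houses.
Solution:

House | Pet | Hobby | Color | Drink | Job
-----------------------------------------
  1   | parrot | reading | gray | soda | writer
  2   | rabbit | painting | orange | tea | chef
  3   | cat | hiking | black | coffee | plumber
  4   | hamster | cooking | brown | smoothie | nurse
  5   | dog | gardening | white | juice | pilot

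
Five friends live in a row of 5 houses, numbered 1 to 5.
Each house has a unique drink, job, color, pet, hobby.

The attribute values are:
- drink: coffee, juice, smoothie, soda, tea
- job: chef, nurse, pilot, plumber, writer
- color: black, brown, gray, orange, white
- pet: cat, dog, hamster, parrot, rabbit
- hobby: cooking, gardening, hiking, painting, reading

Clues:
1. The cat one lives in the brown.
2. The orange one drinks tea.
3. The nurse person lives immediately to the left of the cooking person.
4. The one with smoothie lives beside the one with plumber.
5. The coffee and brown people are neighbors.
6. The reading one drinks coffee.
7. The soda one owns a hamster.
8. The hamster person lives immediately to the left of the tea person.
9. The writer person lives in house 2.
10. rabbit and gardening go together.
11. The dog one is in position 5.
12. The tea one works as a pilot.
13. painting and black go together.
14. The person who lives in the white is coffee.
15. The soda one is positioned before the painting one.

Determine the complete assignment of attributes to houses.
Solution:

House | Drink | Job | Color | Pet | Hobby
-----------------------------------------
  1   | coffee | nurse | white | parrot | reading
  2   | smoothie | writer | brown | cat | cooking
  3   | soda | plumber | gray | hamster | hiking
  4   | tea | pilot | orange | rabbit | gardening
  5   | juice | chef | black | dog | painting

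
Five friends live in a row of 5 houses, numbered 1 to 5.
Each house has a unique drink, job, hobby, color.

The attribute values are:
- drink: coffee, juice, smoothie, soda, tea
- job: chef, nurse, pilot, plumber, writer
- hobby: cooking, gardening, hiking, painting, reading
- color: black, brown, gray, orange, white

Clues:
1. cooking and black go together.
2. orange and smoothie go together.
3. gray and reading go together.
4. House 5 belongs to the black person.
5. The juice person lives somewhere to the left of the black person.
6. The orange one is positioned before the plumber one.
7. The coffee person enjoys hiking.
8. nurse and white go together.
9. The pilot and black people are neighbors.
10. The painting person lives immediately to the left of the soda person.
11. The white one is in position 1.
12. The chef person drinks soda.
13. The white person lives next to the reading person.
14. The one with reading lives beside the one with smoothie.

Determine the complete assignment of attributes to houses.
Solution:

House | Drink | Job | Hobby | Color
-----------------------------------
  1   | juice | nurse | painting | white
  2   | soda | chef | reading | gray
  3   | smoothie | writer | gardening | orange
  4   | coffee | pilot | hiking | brown
  5   | tea | plumber | cooking | black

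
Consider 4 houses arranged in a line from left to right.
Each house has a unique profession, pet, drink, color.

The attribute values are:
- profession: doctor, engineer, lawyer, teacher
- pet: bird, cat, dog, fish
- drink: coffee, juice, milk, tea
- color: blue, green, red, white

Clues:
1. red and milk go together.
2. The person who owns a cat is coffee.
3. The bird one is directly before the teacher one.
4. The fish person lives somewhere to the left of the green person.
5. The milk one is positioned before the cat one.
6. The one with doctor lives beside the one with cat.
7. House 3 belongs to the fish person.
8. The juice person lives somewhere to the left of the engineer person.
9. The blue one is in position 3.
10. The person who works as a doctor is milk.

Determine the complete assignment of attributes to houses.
Solution:

House | Profession | Pet | Drink | Color
----------------------------------------
  1   | doctor | bird | milk | red
  2   | teacher | cat | coffee | white
  3   | lawyer | fish | juice | blue
  4   | engineer | dog | tea | green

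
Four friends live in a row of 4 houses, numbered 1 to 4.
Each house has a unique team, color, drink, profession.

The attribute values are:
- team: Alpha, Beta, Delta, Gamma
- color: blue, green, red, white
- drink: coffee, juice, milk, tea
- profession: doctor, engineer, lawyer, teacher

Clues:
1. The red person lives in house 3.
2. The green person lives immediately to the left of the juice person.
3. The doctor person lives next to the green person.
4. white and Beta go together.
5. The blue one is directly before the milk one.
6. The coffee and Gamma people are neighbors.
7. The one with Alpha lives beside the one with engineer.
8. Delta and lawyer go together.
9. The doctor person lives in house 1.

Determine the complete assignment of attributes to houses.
Solution:

House | Team | Color | Drink | Profession
-----------------------------------------
  1   | Alpha | blue | coffee | doctor
  2   | Gamma | green | milk | engineer
  3   | Delta | red | juice | lawyer
  4   | Beta | white | tea | teacher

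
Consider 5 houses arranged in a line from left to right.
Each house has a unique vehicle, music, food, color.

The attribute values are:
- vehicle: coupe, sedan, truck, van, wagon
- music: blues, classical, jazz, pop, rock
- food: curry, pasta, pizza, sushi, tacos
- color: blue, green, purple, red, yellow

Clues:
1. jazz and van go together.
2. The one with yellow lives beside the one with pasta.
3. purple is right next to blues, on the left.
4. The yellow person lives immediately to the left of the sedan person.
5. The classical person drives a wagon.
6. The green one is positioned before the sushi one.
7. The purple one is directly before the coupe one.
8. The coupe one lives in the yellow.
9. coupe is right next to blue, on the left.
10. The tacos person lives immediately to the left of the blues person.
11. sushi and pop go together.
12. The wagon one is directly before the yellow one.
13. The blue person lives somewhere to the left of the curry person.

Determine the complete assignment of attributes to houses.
Solution:

House | Vehicle | Music | Food | Color
--------------------------------------
  1   | wagon | classical | tacos | purple
  2   | coupe | blues | pizza | yellow
  3   | sedan | rock | pasta | blue
  4   | van | jazz | curry | green
  5   | truck | pop | sushi | red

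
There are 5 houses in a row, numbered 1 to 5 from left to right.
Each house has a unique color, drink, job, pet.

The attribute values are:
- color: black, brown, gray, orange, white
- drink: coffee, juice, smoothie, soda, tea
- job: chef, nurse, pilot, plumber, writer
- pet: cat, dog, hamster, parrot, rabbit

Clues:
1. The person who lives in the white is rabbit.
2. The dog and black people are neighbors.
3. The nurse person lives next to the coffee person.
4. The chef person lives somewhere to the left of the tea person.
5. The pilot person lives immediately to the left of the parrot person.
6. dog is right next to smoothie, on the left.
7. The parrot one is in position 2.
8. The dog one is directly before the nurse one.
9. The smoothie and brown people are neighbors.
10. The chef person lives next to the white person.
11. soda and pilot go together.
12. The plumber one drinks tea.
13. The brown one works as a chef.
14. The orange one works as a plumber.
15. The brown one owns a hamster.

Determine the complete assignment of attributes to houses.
Solution:

House | Color | Drink | Job | Pet
---------------------------------
  1   | gray | soda | pilot | dog
  2   | black | smoothie | nurse | parrot
  3   | brown | coffee | chef | hamster
  4   | white | juice | writer | rabbit
  5   | orange | tea | plumber | cat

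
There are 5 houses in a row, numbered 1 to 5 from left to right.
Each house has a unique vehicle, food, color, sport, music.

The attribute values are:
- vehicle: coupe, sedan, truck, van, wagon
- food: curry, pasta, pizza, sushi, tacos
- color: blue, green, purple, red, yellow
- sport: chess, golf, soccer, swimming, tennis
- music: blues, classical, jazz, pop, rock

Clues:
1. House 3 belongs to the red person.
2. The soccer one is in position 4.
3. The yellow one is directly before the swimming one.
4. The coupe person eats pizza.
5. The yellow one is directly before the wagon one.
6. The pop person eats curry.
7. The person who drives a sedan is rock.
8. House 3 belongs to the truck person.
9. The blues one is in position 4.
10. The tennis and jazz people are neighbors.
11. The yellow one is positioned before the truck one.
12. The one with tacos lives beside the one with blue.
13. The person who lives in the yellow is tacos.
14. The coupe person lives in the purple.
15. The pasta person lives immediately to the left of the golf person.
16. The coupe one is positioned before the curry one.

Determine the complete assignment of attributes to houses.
Solution:

House | Vehicle | Food | Color | Sport | Music
----------------------------------------------
  1   | sedan | tacos | yellow | tennis | rock
  2   | wagon | pasta | blue | swimming | jazz
  3   | truck | sushi | red | golf | classical
  4   | coupe | pizza | purple | soccer | blues
  5   | van | curry | green | chess | pop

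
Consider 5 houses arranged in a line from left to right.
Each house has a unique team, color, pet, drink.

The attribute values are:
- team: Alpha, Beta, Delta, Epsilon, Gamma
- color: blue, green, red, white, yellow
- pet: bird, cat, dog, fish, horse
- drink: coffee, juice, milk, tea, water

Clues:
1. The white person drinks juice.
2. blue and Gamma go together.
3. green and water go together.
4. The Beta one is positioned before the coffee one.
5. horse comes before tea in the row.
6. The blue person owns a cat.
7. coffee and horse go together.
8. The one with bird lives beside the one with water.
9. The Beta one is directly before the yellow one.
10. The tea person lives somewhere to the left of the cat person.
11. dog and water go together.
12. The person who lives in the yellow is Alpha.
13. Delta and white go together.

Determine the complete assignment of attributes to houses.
Solution:

House | Team | Color | Pet | Drink
----------------------------------
  1   | Delta | white | bird | juice
  2   | Beta | green | dog | water
  3   | Alpha | yellow | horse | coffee
  4   | Epsilon | red | fish | tea
  5   | Gamma | blue | cat | milk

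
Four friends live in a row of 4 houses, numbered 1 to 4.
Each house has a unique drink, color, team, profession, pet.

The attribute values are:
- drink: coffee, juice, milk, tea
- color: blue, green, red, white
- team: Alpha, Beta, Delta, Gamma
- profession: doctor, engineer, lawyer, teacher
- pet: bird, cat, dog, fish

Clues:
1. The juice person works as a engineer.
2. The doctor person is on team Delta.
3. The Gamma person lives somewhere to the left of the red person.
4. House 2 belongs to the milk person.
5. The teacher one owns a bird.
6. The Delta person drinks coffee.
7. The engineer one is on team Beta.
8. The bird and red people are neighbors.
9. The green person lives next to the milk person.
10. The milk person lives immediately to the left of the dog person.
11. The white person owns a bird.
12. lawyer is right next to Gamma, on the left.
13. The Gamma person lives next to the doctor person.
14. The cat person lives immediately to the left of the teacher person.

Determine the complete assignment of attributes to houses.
Solution:

House | Drink | Color | Team | Profession | Pet
-----------------------------------------------
  1   | tea | green | Alpha | lawyer | cat
  2   | milk | white | Gamma | teacher | bird
  3   | coffee | red | Delta | doctor | dog
  4   | juice | blue | Beta | engineer | fish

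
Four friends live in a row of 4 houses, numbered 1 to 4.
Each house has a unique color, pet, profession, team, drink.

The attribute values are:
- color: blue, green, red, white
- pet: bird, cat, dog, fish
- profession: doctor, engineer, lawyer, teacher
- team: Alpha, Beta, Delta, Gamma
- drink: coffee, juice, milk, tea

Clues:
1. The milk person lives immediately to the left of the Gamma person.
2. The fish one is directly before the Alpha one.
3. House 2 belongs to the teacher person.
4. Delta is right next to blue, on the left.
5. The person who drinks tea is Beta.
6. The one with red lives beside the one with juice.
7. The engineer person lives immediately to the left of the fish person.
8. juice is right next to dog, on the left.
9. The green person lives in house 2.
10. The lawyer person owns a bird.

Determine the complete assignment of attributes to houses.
Solution:

House | Color | Pet | Profession | Team | Drink
-----------------------------------------------
  1   | red | cat | engineer | Beta | tea
  2   | green | fish | teacher | Delta | juice
  3   | blue | dog | doctor | Alpha | milk
  4   | white | bird | lawyer | Gamma | coffee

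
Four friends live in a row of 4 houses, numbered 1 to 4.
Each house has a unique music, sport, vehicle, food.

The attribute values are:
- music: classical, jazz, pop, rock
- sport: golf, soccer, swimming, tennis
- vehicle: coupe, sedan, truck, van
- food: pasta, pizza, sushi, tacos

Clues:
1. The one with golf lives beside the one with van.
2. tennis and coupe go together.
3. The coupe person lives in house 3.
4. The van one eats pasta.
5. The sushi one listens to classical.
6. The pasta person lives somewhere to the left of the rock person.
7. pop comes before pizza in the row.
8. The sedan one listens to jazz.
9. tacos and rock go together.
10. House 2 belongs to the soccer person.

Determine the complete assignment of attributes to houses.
Solution:

House | Music | Sport | Vehicle | Food
--------------------------------------
  1   | classical | golf | truck | sushi
  2   | pop | soccer | van | pasta
  3   | rock | tennis | coupe | tacos
  4   | jazz | swimming | sedan | pizza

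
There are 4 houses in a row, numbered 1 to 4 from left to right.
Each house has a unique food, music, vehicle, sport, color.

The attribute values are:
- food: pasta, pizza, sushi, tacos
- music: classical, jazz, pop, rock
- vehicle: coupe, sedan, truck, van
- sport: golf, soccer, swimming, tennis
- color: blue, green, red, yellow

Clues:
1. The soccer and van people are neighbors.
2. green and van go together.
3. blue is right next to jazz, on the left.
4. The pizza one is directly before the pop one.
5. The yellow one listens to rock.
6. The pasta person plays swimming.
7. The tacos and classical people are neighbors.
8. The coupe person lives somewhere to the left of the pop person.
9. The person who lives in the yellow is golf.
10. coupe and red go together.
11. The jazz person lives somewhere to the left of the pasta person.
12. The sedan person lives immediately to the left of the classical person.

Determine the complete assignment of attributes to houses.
Solution:

House | Food | Music | Vehicle | Sport | Color
----------------------------------------------
  1   | tacos | rock | sedan | golf | yellow
  2   | sushi | classical | truck | tennis | blue
  3   | pizza | jazz | coupe | soccer | red
  4   | pasta | pop | van | swimming | green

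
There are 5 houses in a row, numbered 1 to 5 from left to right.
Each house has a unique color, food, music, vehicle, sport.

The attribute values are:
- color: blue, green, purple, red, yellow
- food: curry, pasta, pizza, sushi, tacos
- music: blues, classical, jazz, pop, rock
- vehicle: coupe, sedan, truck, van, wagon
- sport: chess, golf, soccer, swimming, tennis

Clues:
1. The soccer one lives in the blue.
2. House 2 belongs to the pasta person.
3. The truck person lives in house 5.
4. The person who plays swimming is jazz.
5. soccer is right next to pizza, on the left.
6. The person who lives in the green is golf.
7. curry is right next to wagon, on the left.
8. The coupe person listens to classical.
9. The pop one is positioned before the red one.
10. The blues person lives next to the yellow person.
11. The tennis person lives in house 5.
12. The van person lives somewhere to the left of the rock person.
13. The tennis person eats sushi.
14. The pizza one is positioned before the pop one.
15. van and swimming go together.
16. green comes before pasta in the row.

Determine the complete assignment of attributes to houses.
Solution:

House | Color | Food | Music | Vehicle | Sport
----------------------------------------------
  1   | green | curry | classical | coupe | golf
  2   | blue | pasta | blues | wagon | soccer
  3   | yellow | pizza | jazz | van | swimming
  4   | purple | tacos | pop | sedan | chess
  5   | red | sushi | rock | truck | tennis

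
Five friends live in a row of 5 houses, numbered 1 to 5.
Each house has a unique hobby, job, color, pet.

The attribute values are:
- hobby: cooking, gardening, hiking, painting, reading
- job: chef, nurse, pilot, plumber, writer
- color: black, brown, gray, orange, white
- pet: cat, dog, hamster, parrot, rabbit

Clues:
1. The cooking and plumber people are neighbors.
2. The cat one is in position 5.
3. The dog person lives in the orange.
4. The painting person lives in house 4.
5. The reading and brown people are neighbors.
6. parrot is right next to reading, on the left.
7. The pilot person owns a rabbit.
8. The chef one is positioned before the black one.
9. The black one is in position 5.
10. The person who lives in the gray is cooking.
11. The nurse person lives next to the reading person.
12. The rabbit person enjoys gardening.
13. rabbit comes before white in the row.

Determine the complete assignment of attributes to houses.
Solution:

House | Hobby | Job | Color | Pet
---------------------------------
  1   | cooking | nurse | gray | parrot
  2   | reading | plumber | orange | dog
  3   | gardening | pilot | brown | rabbit
  4   | painting | chef | white | hamster
  5   | hiking | writer | black | cat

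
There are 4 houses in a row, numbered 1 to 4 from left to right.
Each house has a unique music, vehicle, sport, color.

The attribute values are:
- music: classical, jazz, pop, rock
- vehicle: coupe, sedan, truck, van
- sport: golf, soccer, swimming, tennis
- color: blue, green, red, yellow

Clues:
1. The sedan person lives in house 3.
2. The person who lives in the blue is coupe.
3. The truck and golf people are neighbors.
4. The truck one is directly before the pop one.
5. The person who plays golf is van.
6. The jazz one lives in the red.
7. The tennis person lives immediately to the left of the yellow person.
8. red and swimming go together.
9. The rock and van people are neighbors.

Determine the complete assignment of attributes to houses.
Solution:

House | Music | Vehicle | Sport | Color
---------------------------------------
  1   | rock | truck | tennis | green
  2   | pop | van | golf | yellow
  3   | jazz | sedan | swimming | red
  4   | classical | coupe | soccer | blue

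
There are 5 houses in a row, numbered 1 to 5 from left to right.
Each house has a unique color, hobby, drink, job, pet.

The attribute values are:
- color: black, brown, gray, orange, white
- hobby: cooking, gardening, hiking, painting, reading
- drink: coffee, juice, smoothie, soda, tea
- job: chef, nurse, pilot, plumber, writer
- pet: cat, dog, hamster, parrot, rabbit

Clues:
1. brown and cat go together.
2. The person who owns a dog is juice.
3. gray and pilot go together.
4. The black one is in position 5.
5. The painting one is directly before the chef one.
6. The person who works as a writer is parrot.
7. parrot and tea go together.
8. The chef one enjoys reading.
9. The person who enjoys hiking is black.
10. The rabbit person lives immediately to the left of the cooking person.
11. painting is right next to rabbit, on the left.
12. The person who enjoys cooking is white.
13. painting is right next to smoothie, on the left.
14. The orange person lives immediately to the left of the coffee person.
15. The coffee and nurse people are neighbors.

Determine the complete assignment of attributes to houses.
Solution:

House | Color | Hobby | Drink | Job | Pet
-----------------------------------------
  1   | gray | painting | juice | pilot | dog
  2   | orange | reading | smoothie | chef | rabbit
  3   | white | cooking | coffee | plumber | hamster
  4   | brown | gardening | soda | nurse | cat
  5   | black | hiking | tea | writer | parrot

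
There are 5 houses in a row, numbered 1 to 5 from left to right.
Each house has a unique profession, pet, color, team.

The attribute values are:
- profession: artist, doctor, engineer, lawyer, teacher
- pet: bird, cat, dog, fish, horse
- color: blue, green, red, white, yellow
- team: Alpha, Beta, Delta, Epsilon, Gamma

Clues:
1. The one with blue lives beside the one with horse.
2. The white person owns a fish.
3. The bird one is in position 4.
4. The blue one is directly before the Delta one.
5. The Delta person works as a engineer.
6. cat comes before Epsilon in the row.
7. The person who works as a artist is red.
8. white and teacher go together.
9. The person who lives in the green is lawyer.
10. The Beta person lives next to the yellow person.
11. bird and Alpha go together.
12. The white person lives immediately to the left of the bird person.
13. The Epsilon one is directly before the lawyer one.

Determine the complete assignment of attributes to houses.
Solution:

House | Profession | Pet | Color | Team
---------------------------------------
  1   | doctor | cat | blue | Beta
  2   | engineer | horse | yellow | Delta
  3   | teacher | fish | white | Epsilon
  4   | lawyer | bird | green | Alpha
  5   | artist | dog | red | Gamma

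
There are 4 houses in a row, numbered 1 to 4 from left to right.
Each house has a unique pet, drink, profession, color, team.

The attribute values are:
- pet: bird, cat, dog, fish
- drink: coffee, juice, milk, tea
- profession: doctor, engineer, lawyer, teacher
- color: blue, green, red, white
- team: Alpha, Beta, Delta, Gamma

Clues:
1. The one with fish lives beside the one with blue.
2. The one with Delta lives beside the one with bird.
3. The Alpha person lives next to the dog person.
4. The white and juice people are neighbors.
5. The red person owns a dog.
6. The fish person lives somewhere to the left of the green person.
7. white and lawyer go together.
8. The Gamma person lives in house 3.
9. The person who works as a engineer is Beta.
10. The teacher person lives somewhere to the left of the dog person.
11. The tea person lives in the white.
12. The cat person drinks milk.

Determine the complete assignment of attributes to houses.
Solution:

House | Pet | Drink | Profession | Color | Team
-----------------------------------------------
  1   | fish | tea | lawyer | white | Delta
  2   | bird | juice | teacher | blue | Alpha
  3   | dog | coffee | doctor | red | Gamma
  4   | cat | milk | engineer | green | Beta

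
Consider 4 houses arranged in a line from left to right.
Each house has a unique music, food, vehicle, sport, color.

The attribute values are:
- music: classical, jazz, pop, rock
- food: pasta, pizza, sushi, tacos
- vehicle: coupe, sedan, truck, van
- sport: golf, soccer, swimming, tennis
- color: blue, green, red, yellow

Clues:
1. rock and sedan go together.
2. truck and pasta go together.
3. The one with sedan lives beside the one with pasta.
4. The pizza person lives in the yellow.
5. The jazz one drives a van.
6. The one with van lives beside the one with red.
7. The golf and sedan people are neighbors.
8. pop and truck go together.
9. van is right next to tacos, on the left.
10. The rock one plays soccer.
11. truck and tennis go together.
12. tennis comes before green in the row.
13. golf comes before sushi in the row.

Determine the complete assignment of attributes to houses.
Solution:

House | Music | Food | Vehicle | Sport | Color
----------------------------------------------
  1   | jazz | pizza | van | golf | yellow
  2   | rock | tacos | sedan | soccer | red
  3   | pop | pasta | truck | tennis | blue
  4   | classical | sushi | coupe | swimming | green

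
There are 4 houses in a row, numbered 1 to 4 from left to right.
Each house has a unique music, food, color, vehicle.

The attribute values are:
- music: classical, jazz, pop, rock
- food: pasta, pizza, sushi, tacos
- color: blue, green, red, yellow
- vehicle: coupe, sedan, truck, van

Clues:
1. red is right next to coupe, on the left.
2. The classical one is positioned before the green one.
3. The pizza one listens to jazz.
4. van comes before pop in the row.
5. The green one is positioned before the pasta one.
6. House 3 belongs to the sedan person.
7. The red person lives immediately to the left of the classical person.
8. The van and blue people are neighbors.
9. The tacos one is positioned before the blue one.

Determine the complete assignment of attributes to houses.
Solution:

House | Music | Food | Color | Vehicle
--------------------------------------
  1   | rock | tacos | red | van
  2   | classical | sushi | blue | coupe
  3   | jazz | pizza | green | sedan
  4   | pop | pasta | yellow | truck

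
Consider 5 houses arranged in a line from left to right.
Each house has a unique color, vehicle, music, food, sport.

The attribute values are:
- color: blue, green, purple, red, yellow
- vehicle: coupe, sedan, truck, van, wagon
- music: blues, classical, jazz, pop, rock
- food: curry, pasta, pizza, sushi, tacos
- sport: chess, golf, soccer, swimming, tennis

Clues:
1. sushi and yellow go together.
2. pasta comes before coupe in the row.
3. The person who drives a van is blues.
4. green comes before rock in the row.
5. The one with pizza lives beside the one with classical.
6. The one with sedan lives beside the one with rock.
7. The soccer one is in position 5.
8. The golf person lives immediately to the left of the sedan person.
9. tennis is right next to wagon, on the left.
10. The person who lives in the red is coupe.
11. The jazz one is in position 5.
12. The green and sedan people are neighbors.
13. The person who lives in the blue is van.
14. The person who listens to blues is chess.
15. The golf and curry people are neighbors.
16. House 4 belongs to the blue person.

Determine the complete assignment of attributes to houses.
Solution:

House | Color | Vehicle | Music | Food | Sport
----------------------------------------------
  1   | green | truck | pop | pizza | golf
  2   | purple | sedan | classical | curry | tennis
  3   | yellow | wagon | rock | sushi | swimming
  4   | blue | van | blues | pasta | chess
  5   | red | coupe | jazz | tacos | soccer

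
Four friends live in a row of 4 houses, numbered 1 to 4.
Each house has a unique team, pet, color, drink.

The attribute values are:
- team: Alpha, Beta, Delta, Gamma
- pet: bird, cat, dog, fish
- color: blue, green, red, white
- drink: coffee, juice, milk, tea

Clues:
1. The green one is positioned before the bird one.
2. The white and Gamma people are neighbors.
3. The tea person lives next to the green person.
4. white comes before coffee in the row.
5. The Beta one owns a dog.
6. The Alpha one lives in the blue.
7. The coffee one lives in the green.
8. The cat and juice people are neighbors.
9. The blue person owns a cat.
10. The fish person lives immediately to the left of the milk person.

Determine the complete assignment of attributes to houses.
Solution:

House | Team | Pet | Color | Drink
----------------------------------
  1   | Beta | dog | white | tea
  2   | Gamma | fish | green | coffee
  3   | Alpha | cat | blue | milk
  4   | Delta | bird | red | juice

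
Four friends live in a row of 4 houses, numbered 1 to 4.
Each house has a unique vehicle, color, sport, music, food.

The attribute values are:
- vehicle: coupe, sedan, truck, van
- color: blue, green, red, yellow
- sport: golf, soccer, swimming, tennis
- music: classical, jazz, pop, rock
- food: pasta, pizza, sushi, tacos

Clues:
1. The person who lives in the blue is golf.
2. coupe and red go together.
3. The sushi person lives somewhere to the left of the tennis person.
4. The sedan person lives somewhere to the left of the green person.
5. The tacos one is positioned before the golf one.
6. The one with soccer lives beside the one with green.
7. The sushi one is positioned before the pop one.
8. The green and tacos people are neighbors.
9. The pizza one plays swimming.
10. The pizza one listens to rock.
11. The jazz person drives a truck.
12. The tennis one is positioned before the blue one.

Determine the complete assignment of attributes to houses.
Solution:

House | Vehicle | Color | Sport | Music | Food
----------------------------------------------
  1   | sedan | yellow | soccer | classical | sushi
  2   | van | green | swimming | rock | pizza
  3   | coupe | red | tennis | pop | tacos
  4   | truck | blue | golf | jazz | pasta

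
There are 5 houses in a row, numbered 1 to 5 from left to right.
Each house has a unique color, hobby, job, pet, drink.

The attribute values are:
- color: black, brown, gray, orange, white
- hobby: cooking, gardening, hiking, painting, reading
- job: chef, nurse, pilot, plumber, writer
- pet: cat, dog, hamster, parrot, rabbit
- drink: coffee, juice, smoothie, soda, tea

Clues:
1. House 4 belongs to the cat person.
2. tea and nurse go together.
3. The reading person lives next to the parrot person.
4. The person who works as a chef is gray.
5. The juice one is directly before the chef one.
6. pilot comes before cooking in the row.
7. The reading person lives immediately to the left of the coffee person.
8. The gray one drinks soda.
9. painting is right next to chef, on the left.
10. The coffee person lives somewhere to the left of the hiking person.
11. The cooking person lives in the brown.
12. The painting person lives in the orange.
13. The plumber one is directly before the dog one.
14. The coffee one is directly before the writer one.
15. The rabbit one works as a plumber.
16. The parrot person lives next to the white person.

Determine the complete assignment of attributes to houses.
Solution:

House | Color | Hobby | Job | Pet | Drink
-----------------------------------------
  1   | orange | painting | plumber | rabbit | juice
  2   | gray | reading | chef | dog | soda
  3   | black | gardening | pilot | parrot | coffee
  4   | white | hiking | writer | cat | smoothie
  5   | brown | cooking | nurse | hamster | tea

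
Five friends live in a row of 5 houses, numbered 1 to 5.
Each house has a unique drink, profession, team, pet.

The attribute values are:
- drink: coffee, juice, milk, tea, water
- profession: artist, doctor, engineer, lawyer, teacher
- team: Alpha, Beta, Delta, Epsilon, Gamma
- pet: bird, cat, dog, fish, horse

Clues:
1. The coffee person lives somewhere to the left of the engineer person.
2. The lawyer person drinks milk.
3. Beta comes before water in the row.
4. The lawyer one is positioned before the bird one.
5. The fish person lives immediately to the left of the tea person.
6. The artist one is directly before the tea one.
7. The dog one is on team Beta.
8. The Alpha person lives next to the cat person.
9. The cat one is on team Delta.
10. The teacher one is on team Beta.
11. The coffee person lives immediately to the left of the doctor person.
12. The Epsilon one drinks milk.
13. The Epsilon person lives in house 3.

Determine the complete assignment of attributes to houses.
Solution:

House | Drink | Profession | Team | Pet
---------------------------------------
  1   | coffee | artist | Alpha | fish
  2   | tea | doctor | Delta | cat
  3   | milk | lawyer | Epsilon | horse
  4   | juice | teacher | Beta | dog
  5   | water | engineer | Gamma | bird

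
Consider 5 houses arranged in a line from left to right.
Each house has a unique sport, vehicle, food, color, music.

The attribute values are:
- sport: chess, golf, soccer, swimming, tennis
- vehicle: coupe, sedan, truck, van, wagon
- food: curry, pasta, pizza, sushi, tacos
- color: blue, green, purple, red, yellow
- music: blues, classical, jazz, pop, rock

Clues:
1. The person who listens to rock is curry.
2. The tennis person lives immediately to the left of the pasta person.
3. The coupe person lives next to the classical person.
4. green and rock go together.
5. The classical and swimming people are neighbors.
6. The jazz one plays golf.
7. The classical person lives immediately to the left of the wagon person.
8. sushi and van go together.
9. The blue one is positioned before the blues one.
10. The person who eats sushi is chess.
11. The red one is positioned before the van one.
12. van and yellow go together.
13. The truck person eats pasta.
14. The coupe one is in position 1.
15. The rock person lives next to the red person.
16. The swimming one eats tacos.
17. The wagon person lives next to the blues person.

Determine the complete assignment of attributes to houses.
Solution:

House | Sport | Vehicle | Food | Color | Music
----------------------------------------------
  1   | tennis | coupe | curry | green | rock
  2   | soccer | truck | pasta | red | classical
  3   | swimming | wagon | tacos | blue | pop
  4   | chess | van | sushi | yellow | blues
  5   | golf | sedan | pizza | purple | jazz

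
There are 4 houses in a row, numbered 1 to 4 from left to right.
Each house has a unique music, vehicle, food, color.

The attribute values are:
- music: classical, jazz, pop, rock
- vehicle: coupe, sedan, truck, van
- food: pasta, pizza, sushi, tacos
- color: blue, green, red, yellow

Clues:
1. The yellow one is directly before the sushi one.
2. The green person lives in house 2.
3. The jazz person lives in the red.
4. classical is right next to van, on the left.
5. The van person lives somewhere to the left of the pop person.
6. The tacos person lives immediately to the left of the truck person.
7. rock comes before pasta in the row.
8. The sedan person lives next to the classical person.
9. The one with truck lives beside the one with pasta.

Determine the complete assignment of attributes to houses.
Solution:

House | Music | Vehicle | Food | Color
--------------------------------------
  1   | rock | sedan | tacos | yellow
  2   | classical | truck | sushi | green
  3   | jazz | van | pasta | red
  4   | pop | coupe | pizza | blue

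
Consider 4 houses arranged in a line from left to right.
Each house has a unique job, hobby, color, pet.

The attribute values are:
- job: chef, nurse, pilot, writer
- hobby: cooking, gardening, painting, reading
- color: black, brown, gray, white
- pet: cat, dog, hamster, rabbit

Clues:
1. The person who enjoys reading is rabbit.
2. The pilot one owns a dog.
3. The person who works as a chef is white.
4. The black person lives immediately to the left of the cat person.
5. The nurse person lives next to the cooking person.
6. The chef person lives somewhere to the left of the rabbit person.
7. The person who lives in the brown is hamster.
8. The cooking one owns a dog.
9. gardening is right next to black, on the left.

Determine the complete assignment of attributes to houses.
Solution:

House | Job | Hobby | Color | Pet
---------------------------------
  1   | nurse | gardening | brown | hamster
  2   | pilot | cooking | black | dog
  3   | chef | painting | white | cat
  4   | writer | reading | gray | rabbit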